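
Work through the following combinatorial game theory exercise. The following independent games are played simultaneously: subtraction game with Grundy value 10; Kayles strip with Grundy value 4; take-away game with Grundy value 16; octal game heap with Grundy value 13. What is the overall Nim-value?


By the Sprague-Grundy theorem, the Grundy value of a sum of games is the XOR of individual Grundy values.
subtraction game: Grundy value = 10. Running XOR: 0 XOR 10 = 10
Kayles strip: Grundy value = 4. Running XOR: 10 XOR 4 = 14
take-away game: Grundy value = 16. Running XOR: 14 XOR 16 = 30
octal game heap: Grundy value = 13. Running XOR: 30 XOR 13 = 19
The combined Grundy value is 19.

19


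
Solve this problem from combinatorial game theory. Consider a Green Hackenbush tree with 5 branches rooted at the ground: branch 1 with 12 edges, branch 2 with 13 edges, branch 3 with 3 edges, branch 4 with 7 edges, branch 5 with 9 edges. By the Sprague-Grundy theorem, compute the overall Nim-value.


The tree has 5 branches from the ground vertex.
In Green Hackenbush, the Nim-value of a simple path of length k is k.
Branch 1: length 12, Nim-value = 12
Branch 2: length 13, Nim-value = 13
Branch 3: length 3, Nim-value = 3
Branch 4: length 7, Nim-value = 7
Branch 5: length 9, Nim-value = 9
Total Nim-value = XOR of all branch values:
0 XOR 12 = 12
12 XOR 13 = 1
1 XOR 3 = 2
2 XOR 7 = 5
5 XOR 9 = 12
Nim-value of the tree = 12

12


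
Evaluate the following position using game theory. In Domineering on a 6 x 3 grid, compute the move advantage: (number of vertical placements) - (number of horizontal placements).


Board is 6 x 3 (rows x cols).
Left (vertical) placements: (rows-1) * cols = 5 * 3 = 15
Right (horizontal) placements: rows * (cols-1) = 6 * 2 = 12
Advantage = Left - Right = 15 - 12 = 3

3


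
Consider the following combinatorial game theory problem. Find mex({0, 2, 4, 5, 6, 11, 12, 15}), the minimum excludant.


Set = {0, 2, 4, 5, 6, 11, 12, 15}
0 is in the set.
1 is NOT in the set. This is the mex.
mex = 1

1


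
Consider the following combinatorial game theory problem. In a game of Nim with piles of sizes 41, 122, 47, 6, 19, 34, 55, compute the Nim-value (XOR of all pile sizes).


We need the XOR (exclusive or) of all pile sizes.
After XOR-ing pile 1 (size 41): 0 XOR 41 = 41
After XOR-ing pile 2 (size 122): 41 XOR 122 = 83
After XOR-ing pile 3 (size 47): 83 XOR 47 = 124
After XOR-ing pile 4 (size 6): 124 XOR 6 = 122
After XOR-ing pile 5 (size 19): 122 XOR 19 = 105
After XOR-ing pile 6 (size 34): 105 XOR 34 = 75
After XOR-ing pile 7 (size 55): 75 XOR 55 = 124
The Nim-value of this position is 124.

124


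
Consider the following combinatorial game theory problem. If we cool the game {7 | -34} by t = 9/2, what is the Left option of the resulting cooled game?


Original game: {7 | -34} (a switch {a | b} with a > b).
Cooling by t (for t below the temperature (a - b)/2 = 41/2) taxes each move by t: {a | b} cooled by t is {a - t | b + t}.
Cooling amount: t = 9/2
Cooled Left option: 7 - 9/2 = 5/2
Cooled Right option: -34 + 9/2 = -59/2
Cooled game: {5/2 | -59/2}
Left option = 5/2

5/2


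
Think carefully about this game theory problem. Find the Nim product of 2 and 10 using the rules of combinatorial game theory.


Nim multiplication is bilinear over XOR: (u XOR v) * w = (u*w) XOR (v*w).
So we split each operand into its bit components and XOR the pairwise Nim products.
2 = 2 (as XOR of powers of 2).
10 = 2 + 8 (as XOR of powers of 2).
Using the standard Nim-product table on single bits:
  2*2 = 3,   2*4 = 8,   2*8 = 12,
  4*4 = 6,   4*8 = 11,  8*8 = 13,
and  1*x = x (identity), k*l = l*k (commutative).
Pairwise Nim products:
  2 * 2 = 3
  2 * 8 = 12
XOR them: 3 XOR 12 = 15.
Result: 2 * 10 = 15 (in Nim).

15


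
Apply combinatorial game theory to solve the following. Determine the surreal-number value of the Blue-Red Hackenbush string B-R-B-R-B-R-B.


Edges (from ground): B-R-B-R-B-R-B
By Berlekamp's sign-expansion rule, a Blue-Red Hackenbush stalk has the value of the surreal number whose sign sequence is the edge sequence with B -> + and R -> -.
Sign sequence: +-+-+-+
Trace the sign expansion in the surreal number tree, starting from 0:
Edge 1: B (sign +) -> bounds (0, +inf), value = 1
Edge 2: R (sign -) -> bounds (0, 1), value = 1/2
Edge 3: B (sign +) -> bounds (1/2, 1), value = 3/4
Edge 4: R (sign -) -> bounds (1/2, 3/4), value = 5/8
Edge 5: B (sign +) -> bounds (5/8, 3/4), value = 11/16
Edge 6: R (sign -) -> bounds (5/8, 11/16), value = 21/32
Edge 7: B (sign +) -> bounds (21/32, 11/16), value = 43/64
Game value = 43/64

43/64


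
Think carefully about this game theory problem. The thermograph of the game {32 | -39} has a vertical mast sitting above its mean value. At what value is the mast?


Game = {32 | -39}, a switch {a | b} with numbers a > b.
Its thermograph has left wall a - t and right wall b + t, which meet at t = (a - b)/2, where both equal (a + b)/2. So the mast (mean value) is at (a + b)/2.
Mean = (32 + (-39))/2 = -7/2 = -7/2

-7/2


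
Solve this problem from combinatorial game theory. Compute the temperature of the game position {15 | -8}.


The game is {15 | -8}, a switch {a | b} with numbers a > b.
Cooling {a | b} by t gives {a - t | b + t}, which stops being hot when a - t = b + t, i.e. at t = (a - b)/2. So the temperature of a switch is (a - b)/2.
Temperature = (Left option - Right option) / 2
= (15 - (-8)) / 2
= 23 / 2
= 23/2

23/2


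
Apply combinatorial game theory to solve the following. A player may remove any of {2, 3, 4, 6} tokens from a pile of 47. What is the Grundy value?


The subtraction set is S = {2, 3, 4, 6}.
G(k) = mex{ G(k - s) : s in S, s <= k }. We compute iteratively: G(0) = 0.
G(1) = mex({}) = 0
G(2) = mex({0}) = 1
G(3) = mex({0}) = 1
G(4) = mex({0, 1}) = 2
G(5) = mex({0, 1}) = 2
G(6) = mex({0, 1, 2}) = 3
G(7) = mex({0, 1, 2}) = 3
G(8) = mex({1, 2, 3}) = 0
G(9) = mex({1, 2, 3}) = 0
G(10) = mex({0, 2, 3}) = 1
G(11) = mex({0, 2, 3}) = 1
G(12) = mex({0, 1, 3}) = 2
G(13) = mex({0, 1, 3}) = 2
Observe that G(8)..G(13) = 0, 0, 1, 1, 2, 2 repeats G(0)..G(5) = 0, 0, 1, 1, 2, 2.
For k >= max(S) = 6, G(k) is determined by the previous 6 values G(k-6)..G(k-1); a window of 6 consecutive values has recurred shifted by 8, so by induction G(k + 8) = G(k) for all k >= 0: the sequence is periodic from the start with period 8.
One period: G(0..7) = 0, 0, 1, 1, 2, 2, 3, 3.
47 mod 8 = 7, so G(47) = G(7) = 3.

3


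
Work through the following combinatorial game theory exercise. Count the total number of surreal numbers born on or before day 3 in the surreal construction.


Day 0: {|} = 0 is born. Count = 1.
Day n: the number of surreal numbers born by day n is 2^(n+1) - 1.
By day 0: 2^1 - 1 = 1
By day 1: 2^2 - 1 = 3
By day 2: 2^3 - 1 = 7
By day 3: 2^4 - 1 = 15
By day 3: 15 surreal numbers.

15


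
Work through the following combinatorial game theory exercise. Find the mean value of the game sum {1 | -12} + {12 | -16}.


G1 = {1 | -12}, G2 = {12 | -16}
Each is a switch {a | b} with numbers a > b; its mean value is (a + b)/2, and mean value is additive over game sums: m(G1 + G2) = m(G1) + m(G2).
Mean of G1 = (1 + (-12))/2 = -11/2 = -11/2
Mean of G2 = (12 + (-16))/2 = -4/2 = -2
Mean of G1 + G2 = -11/2 + -2 = -15/2

-15/2


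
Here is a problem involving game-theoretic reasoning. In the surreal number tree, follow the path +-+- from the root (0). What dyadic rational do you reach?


Sign expansion: +-+-
Rule: track bounds (lo, hi), initially (-inf, +inf). On '+', the current value becomes lo and we move to the simplest number in (value, hi): value + 1 if hi = +inf, otherwise the midpoint (value + hi)/2. On '-', the current value becomes hi and we move to value - 1 if lo = -inf, otherwise the midpoint (lo + value)/2.
Start at 0.
Step 1: sign = +, move right. Bounds: (0, +inf). Value = 1
Step 2: sign = -, move left. Bounds: (0, 1). Value = 1/2
Step 3: sign = +, move right. Bounds: (1/2, 1). Value = 3/4
Step 4: sign = -, move left. Bounds: (1/2, 3/4). Value = 5/8
The surreal number with sign expansion +-+- is 5/8.

5/8


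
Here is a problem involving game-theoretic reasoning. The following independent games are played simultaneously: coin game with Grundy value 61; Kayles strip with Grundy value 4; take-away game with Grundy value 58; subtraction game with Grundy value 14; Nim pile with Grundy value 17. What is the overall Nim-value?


By the Sprague-Grundy theorem, the Grundy value of a sum of games is the XOR of individual Grundy values.
coin game: Grundy value = 61. Running XOR: 0 XOR 61 = 61
Kayles strip: Grundy value = 4. Running XOR: 61 XOR 4 = 57
take-away game: Grundy value = 58. Running XOR: 57 XOR 58 = 3
subtraction game: Grundy value = 14. Running XOR: 3 XOR 14 = 13
Nim pile: Grundy value = 17. Running XOR: 13 XOR 17 = 28
The combined Grundy value is 28.

28


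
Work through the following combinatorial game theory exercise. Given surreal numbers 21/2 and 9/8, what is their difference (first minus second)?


x = 21/2, y = 9/8
Converting to common denominator: 8
x = 84/8, y = 9/8
x - y = 21/2 - 9/8 = 75/8

75/8


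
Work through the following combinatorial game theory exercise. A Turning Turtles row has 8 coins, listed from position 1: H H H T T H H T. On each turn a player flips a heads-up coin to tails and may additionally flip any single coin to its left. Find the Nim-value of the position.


Coins: H H H T T H H T
Key fact: a single head at position k behaves exactly like a Nim heap of size k (turning it to T and optionally flipping a coin at j < k corresponds to moving the heap from k to j, or to 0), and heads combine as a disjunctive sum (two heads at the same place would cancel, matching j XOR j = 0). So the Nim-value is the XOR of the 1-indexed positions of the heads.
Face-up positions (1-indexed): [1, 2, 3, 6, 7]
XOR 0 with 1: 0 XOR 1 = 1
XOR 1 with 2: 1 XOR 2 = 3
XOR 3 with 3: 3 XOR 3 = 0
XOR 0 with 6: 0 XOR 6 = 6
XOR 6 with 7: 6 XOR 7 = 1
Nim-value = 1

1


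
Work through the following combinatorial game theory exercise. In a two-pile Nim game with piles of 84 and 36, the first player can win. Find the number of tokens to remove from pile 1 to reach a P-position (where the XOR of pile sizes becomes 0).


Piles: 84 and 36
Current XOR: 84 XOR 36 = 112 (non-zero, so this is an N-position).
To make the XOR zero, we need to find a move that balances the piles.
For pile 1 (size 84): target = 84 XOR 112 = 36
We reduce pile 1 from 84 to 36.
Tokens removed: 84 - 36 = 48
Verification: 36 XOR 36 = 0

48


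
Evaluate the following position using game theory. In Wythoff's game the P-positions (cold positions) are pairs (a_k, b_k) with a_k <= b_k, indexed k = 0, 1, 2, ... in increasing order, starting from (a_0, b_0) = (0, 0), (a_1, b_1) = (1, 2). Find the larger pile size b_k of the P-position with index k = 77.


By Wythoff's theorem, a_k = floor(k * phi) and b_k = floor(k * phi^2) = a_k + k, where phi = (1 + sqrt(5))/2 is the golden ratio.
phi = (1 + sqrt(5))/2 = 1.618034
phi^2 = phi + 1 = 2.618034
k = 77
k * phi^2 = 77 * 2.618034 = 201.588617
b_77 = floor(k * phi^2) = 201 (check: a_77 + k = 124 + 77 = 201)

201


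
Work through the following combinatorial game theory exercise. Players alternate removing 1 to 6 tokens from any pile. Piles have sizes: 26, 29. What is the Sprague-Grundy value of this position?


Subtraction set: {1, 2, 3, 4, 5, 6}
For this subtraction set, G(n) = n mod 7 (period = max + 1 = 7).
Pile 1 (size 26): G(26) = 26 mod 7 = 5
Pile 2 (size 29): G(29) = 29 mod 7 = 1
Total Grundy value = XOR of all: 5 XOR 1 = 4

4


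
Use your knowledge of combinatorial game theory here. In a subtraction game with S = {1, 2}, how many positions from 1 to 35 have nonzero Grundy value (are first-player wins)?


Subtraction set S = {1, 2}, so G(n) = n mod 3.
G(n) = 0 when n is a multiple of 3.
Multiples of 3 in [1, 35]: 11
N-positions (nonzero Grundy) = 35 - 11 = 24

24


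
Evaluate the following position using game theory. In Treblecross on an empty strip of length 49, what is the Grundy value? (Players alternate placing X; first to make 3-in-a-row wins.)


Treblecross: place X on empty cells; 3-in-a-row wins.
Playing within two cells of an existing X lets the opponent win at once, so sensible play treats the cells i-2..i+2 around each X as dead. The player left with no safe cell loses, so this is a normal-play take-away game on strips of safe cells.
Placing X at cell i (0-indexed) of a strip of k safe cells leaves independent strips of sizes max(0, i-2) and max(0, k-i-3). Hence G(k) = mex{ G(max(0,i-2)) XOR G(max(0,k-i-3)) : 0 <= i < k }, with G(0) = 0.
G(1): splits (0,0):0^0=0 -> mex({0}) = 1
G(2): splits (0,0):0^0=0 -> mex({0}) = 1
G(3): splits (0,0):0^0=0 -> mex({0}) = 1
G(4): splits (0,1):0^1=1 (0,0):0^0=0 -> mex({0, 1}) = 2
G(5): splits (0,2):0^1=1 (0,1):0^1=1 (0,0):0^0=0 -> mex({0, 1}) = 2
G(6) = mex({1}) = 0
G(7) = mex({0, 1, 2}) = 3
G(8) = mex({0, 1, 2}) = 3
G(9) = mex({0, 2}) = 1
G(10) = mex({0, 2, 3}) = 1
G(11) = mex({0, 3}) = 1
G(12) = mex({1, 3}) = 0
G(13) = mex({0, 1, 2, 3}) = 4
G(14) = mex({0, 1, 2}) = 3
G(15) = mex({0, 1, 2}) = 3
G(16) = mex({0, 1, 2, 4}) = 3
G(17) = mex({0, 1, 3, 4}) = 2
G(18) = mex({0, 1, 3, 4}) = 2
G(19) = mex({0, 1, 3, 5}) = 2
G(20) = mex({0, 1, 2, 3, 5}) = 4
G(21) = mex({0, 1, 2, 3, 5}) = 4
G(22) = mex({1, 2, 6}) = 0
G(23) = mex({0, 1, 2, 3, 4, 6}) = 5
G(24) = mex({0, 1, 2, 3, 4}) = 5
G(25) = mex({0, 1, 3, 4, 7}) = 2
G(26) = mex({0, 1, 3, 4, 5, 7}) = 2
G(27) = mex({0, 1, 3, 5}) = 2
G(28) = mex({0, 1, 2, 5}) = 3
G(29) = mex({0, 1, 2, 4, 5, 6}) = 3
G(30) = mex({1, 2, 4, 6}) = 0
G(31) = mex({0, 1, 2, 3, 4, 6}) = 5
G(32) = mex({1, 2, 3, 4, 7}) = 0
G(33) = mex({0, 3, 7}) = 1
G(34) = mex({0, 2, 3, 5, 7}) = 1
G(35) = mex({0, 2, 3, 5, 6}) = 1
G(36) = mex({0, 1, 2, 5, 6}) = 3
G(37) = mex({0, 1, 2, 4, 5, 6}) = 3
G(38) = mex({0, 1, 2, 4}) = 3
G(39) = mex({0, 1, 2, 3, 4, 7}) = 5
G(40) = mex({0, 1, 2, 3, 4, 5, 7}) = 6
G(41) = mex({0, 1, 2, 3, 5, 7}) = 4
G(42) = mex({0, 1, 2, 3, 5, 6, 7}) = 4
G(43) = mex({0, 2, 3, 5, 6}) = 1
G(44) = mex({1, 2, 3, 4, 5, 6}) = 0
G(45) = mex({0, 1, 2, 3, 4, 6, 7}) = 5
G(46) = mex({0, 1, 2, 3, 4, 7}) = 5
G(47) = mex({0, 1, 2, 3, 4, 5, 7}) = 6
G(48) = mex({0, 1, 2, 3, 4, 5, 7}) = 6
G(49) = mex({0, 1, 3, 4, 5, 7}) = 2
Therefore G(49) = 2.

2


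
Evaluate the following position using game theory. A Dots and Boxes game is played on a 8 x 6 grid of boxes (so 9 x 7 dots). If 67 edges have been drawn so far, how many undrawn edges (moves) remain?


Grid: 8 x 6 boxes, i.e. 9 rows and 7 columns of dots.
Horizontal edges: (rows + 1) * cols = 9 * 6 = 54
Vertical edges: rows * (cols + 1) = 8 * 7 = 56
Total edges: 54 + 56 = 110
Edges drawn: 67
Remaining: 110 - 67 = 43

43


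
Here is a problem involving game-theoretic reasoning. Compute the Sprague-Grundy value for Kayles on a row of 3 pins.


Kayles: a move removes 1 or 2 adjacent pins from a contiguous row.
Removing pins from a row of k leaves two independent rows (a, b) with a + b = k - 1 (one pin) or a + b = k - 2 (two pins); an end removal gives a = 0.
By Sprague-Grundy, G(k) = mex{ G(a) XOR G(b) } over all these splits. G(0) = 0.
G(1): splits (0,0):0^0=0 -> mex({0}) = 1
G(2): splits (0,1):0^1=1 (0,0):0^0=0 -> mex({0, 1}) = 2
G(3): splits (0,2):0^2=2 (1,1):1^1=0 (0,1):0^1=1 -> mex({0, 1, 2}) = 3
Therefore G(3) = 3.

3


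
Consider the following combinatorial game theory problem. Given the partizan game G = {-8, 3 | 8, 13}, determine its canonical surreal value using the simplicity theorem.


Left options: {-8, 3}, max = 3
Right options: {8, 13}, min = 8
All options are numbers and max(Left) < min(Right), so by the simplicity theorem the value is the simplest (earliest-born) number strictly between 3 and 8.
Integers 4 through 7 all lie strictly between 3 and 8.
Among integers, the simplest (lowest birthday = smallest |n|; 0 is born on day 0, +-n on day n) is 4.
No non-integer in the interval can be simpler: if x is a non-integer in the interval, then floor(x) or ceil(x) also lies in the interval (the interval contains an integer), and both are proper prefixes of x's sign expansion, i.e. born earlier. So the game value is 4.
Game value = 4

4


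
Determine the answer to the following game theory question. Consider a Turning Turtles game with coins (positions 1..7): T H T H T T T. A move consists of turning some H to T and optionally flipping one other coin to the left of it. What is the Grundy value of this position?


Coins: T H T H T T T
Key fact: a single head at position k behaves exactly like a Nim heap of size k (turning it to T and optionally flipping a coin at j < k corresponds to moving the heap from k to j, or to 0), and heads combine as a disjunctive sum (two heads at the same place would cancel, matching j XOR j = 0). So the Nim-value is the XOR of the 1-indexed positions of the heads.
Face-up positions (1-indexed): [2, 4]
XOR 0 with 2: 0 XOR 2 = 2
XOR 2 with 4: 2 XOR 4 = 6
Nim-value = 6

6


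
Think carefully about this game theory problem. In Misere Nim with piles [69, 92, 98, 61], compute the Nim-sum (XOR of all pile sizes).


We need the XOR (exclusive or) of all pile sizes.
After XOR-ing pile 1 (size 69): 0 XOR 69 = 69
After XOR-ing pile 2 (size 92): 69 XOR 92 = 25
After XOR-ing pile 3 (size 98): 25 XOR 98 = 123
After XOR-ing pile 4 (size 61): 123 XOR 61 = 70
The Nim-value of this position is 70.

70


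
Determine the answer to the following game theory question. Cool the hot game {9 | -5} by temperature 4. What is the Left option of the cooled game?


Original game: {9 | -5} (a switch {a | b} with a > b).
Cooling by t (for t below the temperature (a - b)/2 = 7) taxes each move by t: {a | b} cooled by t is {a - t | b + t}.
Cooling amount: t = 4
Cooled Left option: 9 - 4 = 5
Cooled Right option: -5 + 4 = -1
Cooled game: {5 | -1}
Left option = 5

5


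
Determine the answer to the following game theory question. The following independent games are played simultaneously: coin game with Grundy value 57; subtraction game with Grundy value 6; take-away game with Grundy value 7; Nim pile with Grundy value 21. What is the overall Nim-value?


By the Sprague-Grundy theorem, the Grundy value of a sum of games is the XOR of individual Grundy values.
coin game: Grundy value = 57. Running XOR: 0 XOR 57 = 57
subtraction game: Grundy value = 6. Running XOR: 57 XOR 6 = 63
take-away game: Grundy value = 7. Running XOR: 63 XOR 7 = 56
Nim pile: Grundy value = 21. Running XOR: 56 XOR 21 = 45
The combined Grundy value is 45.

45


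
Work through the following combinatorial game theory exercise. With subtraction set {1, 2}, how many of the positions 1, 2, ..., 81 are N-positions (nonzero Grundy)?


Subtraction set S = {1, 2}, so G(n) = n mod 3.
G(n) = 0 when n is a multiple of 3.
Multiples of 3 in [1, 81]: 27
N-positions (nonzero Grundy) = 81 - 27 = 54

54


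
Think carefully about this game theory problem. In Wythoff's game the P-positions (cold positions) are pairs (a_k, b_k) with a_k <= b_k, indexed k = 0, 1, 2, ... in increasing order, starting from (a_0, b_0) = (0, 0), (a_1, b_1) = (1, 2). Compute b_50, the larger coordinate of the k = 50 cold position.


By Wythoff's theorem, a_k = floor(k * phi) and b_k = floor(k * phi^2) = a_k + k, where phi = (1 + sqrt(5))/2 is the golden ratio.
phi = (1 + sqrt(5))/2 = 1.618034
phi^2 = phi + 1 = 2.618034
k = 50
k * phi^2 = 50 * 2.618034 = 130.901699
b_50 = floor(k * phi^2) = 130 (check: a_50 + k = 80 + 50 = 130)

130


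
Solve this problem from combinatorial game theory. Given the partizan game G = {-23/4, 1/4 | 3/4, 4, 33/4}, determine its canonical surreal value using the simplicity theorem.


Left options: {-23/4, 1/4}, max = 1/4
Right options: {3/4, 4, 33/4}, min = 3/4
All options are numbers and max(Left) < min(Right), so by the simplicity theorem the value is the simplest (earliest-born) number strictly between 1/4 and 3/4.
No integer lies strictly between 1/4 and 3/4, so the value is the dyadic rational m/2^k in the interval with the smallest k (then m odd); search k = 1, 2, ...:
Denominator 2: 1/2 lies strictly between 1/4 and 3/4 -- found.
The simplest number in the interval is 1/2.
Game value = 1/2

1/2


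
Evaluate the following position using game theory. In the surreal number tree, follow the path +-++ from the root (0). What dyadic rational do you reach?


Sign expansion: +-++
Rule: track bounds (lo, hi), initially (-inf, +inf). On '+', the current value becomes lo and we move to the simplest number in (value, hi): value + 1 if hi = +inf, otherwise the midpoint (value + hi)/2. On '-', the current value becomes hi and we move to value - 1 if lo = -inf, otherwise the midpoint (lo + value)/2.
Start at 0.
Step 1: sign = +, move right. Bounds: (0, +inf). Value = 1
Step 2: sign = -, move left. Bounds: (0, 1). Value = 1/2
Step 3: sign = +, move right. Bounds: (1/2, 1). Value = 3/4
Step 4: sign = +, move right. Bounds: (3/4, 1). Value = 7/8
The surreal number with sign expansion +-++ is 7/8.

7/8


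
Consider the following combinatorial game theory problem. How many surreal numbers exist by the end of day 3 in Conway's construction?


Day 0: {|} = 0 is born. Count = 1.
Day n: the number of surreal numbers born by day n is 2^(n+1) - 1.
By day 0: 2^1 - 1 = 1
By day 1: 2^2 - 1 = 3
By day 2: 2^3 - 1 = 7
By day 3: 2^4 - 1 = 15
By day 3: 15 surreal numbers.

15


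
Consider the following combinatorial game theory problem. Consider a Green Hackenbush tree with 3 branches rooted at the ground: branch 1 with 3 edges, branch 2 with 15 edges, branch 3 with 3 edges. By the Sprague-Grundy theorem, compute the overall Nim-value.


The tree has 3 branches from the ground vertex.
In Green Hackenbush, the Nim-value of a simple path of length k is k.
Branch 1: length 3, Nim-value = 3
Branch 2: length 15, Nim-value = 15
Branch 3: length 3, Nim-value = 3
Total Nim-value = XOR of all branch values:
0 XOR 3 = 3
3 XOR 15 = 12
12 XOR 3 = 15
Nim-value of the tree = 15

15


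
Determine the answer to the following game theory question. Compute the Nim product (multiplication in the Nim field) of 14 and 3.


Nim multiplication is bilinear over XOR: (u XOR v) * w = (u*w) XOR (v*w).
So we split each operand into its bit components and XOR the pairwise Nim products.
14 = 2 + 4 + 8 (as XOR of powers of 2).
3 = 1 + 2 (as XOR of powers of 2).
Using the standard Nim-product table on single bits:
  2*2 = 3,   2*4 = 8,   2*8 = 12,
  4*4 = 6,   4*8 = 11,  8*8 = 13,
and  1*x = x (identity), k*l = l*k (commutative).
Pairwise Nim products:
  2 * 1 = 2
  2 * 2 = 3
  4 * 1 = 4
  4 * 2 = 8
  8 * 1 = 8
  8 * 2 = 12
XOR them: 2 XOR 3 XOR 4 XOR 8 XOR 8 XOR 12 = 9.
Result: 14 * 3 = 9 (in Nim).

9


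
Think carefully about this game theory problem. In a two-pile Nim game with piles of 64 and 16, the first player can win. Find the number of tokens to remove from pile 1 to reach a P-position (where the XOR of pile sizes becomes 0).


Piles: 64 and 16
Current XOR: 64 XOR 16 = 80 (non-zero, so this is an N-position).
To make the XOR zero, we need to find a move that balances the piles.
For pile 1 (size 64): target = 64 XOR 80 = 16
We reduce pile 1 from 64 to 16.
Tokens removed: 64 - 16 = 48
Verification: 16 XOR 16 = 0

48


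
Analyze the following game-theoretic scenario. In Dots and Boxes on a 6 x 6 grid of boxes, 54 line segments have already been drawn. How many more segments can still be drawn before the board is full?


Grid: 6 x 6 boxes, i.e. 7 rows and 7 columns of dots.
Horizontal edges: (rows + 1) * cols = 7 * 6 = 42
Vertical edges: rows * (cols + 1) = 6 * 7 = 42
Total edges: 42 + 42 = 84
Edges drawn: 54
Remaining: 84 - 54 = 30

30


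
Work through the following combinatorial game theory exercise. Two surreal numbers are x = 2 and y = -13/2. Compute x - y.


x = 2, y = -13/2
Converting to common denominator: 2
x = 4/2, y = -13/2
x - y = 2 - -13/2 = 17/2

17/2


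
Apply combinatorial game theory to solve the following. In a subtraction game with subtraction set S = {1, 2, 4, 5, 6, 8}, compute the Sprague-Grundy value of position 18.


The subtraction set is S = {1, 2, 4, 5, 6, 8}.
G(k) = mex{ G(k - s) : s in S, s <= k }. We compute iteratively: G(0) = 0.
G(1) = mex({0}) = 1
G(2) = mex({0, 1}) = 2
G(3) = mex({1, 2}) = 0
G(4) = mex({0, 2}) = 1
G(5) = mex({0, 1}) = 2
G(6) = mex({0, 1, 2}) = 3
G(7) = mex({0, 1, 2, 3}) = 4
G(8) = mex({0, 1, 2, 3, 4}) = 5
G(9) = mex({0, 1, 2, 4, 5}) = 3
G(10) = mex({1, 2, 3, 5}) = 0
G(11) = mex({0, 2, 3, 4}) = 1
G(12) = mex({0, 1, 3, 4, 5}) = 2
G(13) = mex({1, 2, 3, 4, 5}) = 0
G(14) = mex({0, 2, 3, 5}) = 1
G(15) = mex({0, 1, 3, 4}) = 2
G(16) = mex({0, 1, 2, 5}) = 3
G(17) = mex({0, 1, 2, 3}) = 4
Observe that G(10)..G(17) = 0, 1, 2, 0, 1, 2, 3, 4 repeats G(0)..G(7) = 0, 1, 2, 0, 1, 2, 3, 4.
For k >= max(S) = 8, G(k) is determined by the previous 8 values G(k-8)..G(k-1); a window of 8 consecutive values has recurred shifted by 10, so by induction G(k + 10) = G(k) for all k >= 0: the sequence is periodic from the start with period 10.
One period: G(0..9) = 0, 1, 2, 0, 1, 2, 3, 4, 5, 3.
18 mod 10 = 8, so G(18) = G(8) = 5.

5


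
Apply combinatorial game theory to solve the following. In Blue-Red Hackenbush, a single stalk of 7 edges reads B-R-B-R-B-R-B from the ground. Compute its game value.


Edges (from ground): B-R-B-R-B-R-B
By Berlekamp's sign-expansion rule, a Blue-Red Hackenbush stalk has the value of the surreal number whose sign sequence is the edge sequence with B -> + and R -> -.
Sign sequence: +-+-+-+
Trace the sign expansion in the surreal number tree, starting from 0:
Edge 1: B (sign +) -> bounds (0, +inf), value = 1
Edge 2: R (sign -) -> bounds (0, 1), value = 1/2
Edge 3: B (sign +) -> bounds (1/2, 1), value = 3/4
Edge 4: R (sign -) -> bounds (1/2, 3/4), value = 5/8
Edge 5: B (sign +) -> bounds (5/8, 3/4), value = 11/16
Edge 6: R (sign -) -> bounds (5/8, 11/16), value = 21/32
Edge 7: B (sign +) -> bounds (21/32, 11/16), value = 43/64
Game value = 43/64

43/64


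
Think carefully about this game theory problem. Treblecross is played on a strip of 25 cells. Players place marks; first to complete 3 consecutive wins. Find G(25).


Treblecross: place X on empty cells; 3-in-a-row wins.
Playing within two cells of an existing X lets the opponent win at once, so sensible play treats the cells i-2..i+2 around each X as dead. The player left with no safe cell loses, so this is a normal-play take-away game on strips of safe cells.
Placing X at cell i (0-indexed) of a strip of k safe cells leaves independent strips of sizes max(0, i-2) and max(0, k-i-3). Hence G(k) = mex{ G(max(0,i-2)) XOR G(max(0,k-i-3)) : 0 <= i < k }, with G(0) = 0.
G(1): splits (0,0):0^0=0 -> mex({0}) = 1
G(2): splits (0,0):0^0=0 -> mex({0}) = 1
G(3): splits (0,0):0^0=0 -> mex({0}) = 1
G(4): splits (0,1):0^1=1 (0,0):0^0=0 -> mex({0, 1}) = 2
G(5): splits (0,2):0^1=1 (0,1):0^1=1 (0,0):0^0=0 -> mex({0, 1}) = 2
G(6) = mex({1}) = 0
G(7) = mex({0, 1, 2}) = 3
G(8) = mex({0, 1, 2}) = 3
G(9) = mex({0, 2}) = 1
G(10) = mex({0, 2, 3}) = 1
G(11) = mex({0, 3}) = 1
G(12) = mex({1, 3}) = 0
G(13) = mex({0, 1, 2, 3}) = 4
G(14) = mex({0, 1, 2}) = 3
G(15) = mex({0, 1, 2}) = 3
G(16) = mex({0, 1, 2, 4}) = 3
G(17) = mex({0, 1, 3, 4}) = 2
G(18) = mex({0, 1, 3, 4}) = 2
G(19) = mex({0, 1, 3, 5}) = 2
G(20) = mex({0, 1, 2, 3, 5}) = 4
G(21) = mex({0, 1, 2, 3, 5}) = 4
G(22) = mex({1, 2, 6}) = 0
G(23) = mex({0, 1, 2, 3, 4, 6}) = 5
G(24) = mex({0, 1, 2, 3, 4}) = 5
G(25) = mex({0, 1, 3, 4, 7}) = 2
Therefore G(25) = 2.

2


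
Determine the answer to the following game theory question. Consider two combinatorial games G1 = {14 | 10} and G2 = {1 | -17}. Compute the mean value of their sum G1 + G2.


G1 = {14 | 10}, G2 = {1 | -17}
Each is a switch {a | b} with numbers a > b; its mean value is (a + b)/2, and mean value is additive over game sums: m(G1 + G2) = m(G1) + m(G2).
Mean of G1 = (14 + (10))/2 = 24/2 = 12
Mean of G2 = (1 + (-17))/2 = -16/2 = -8
Mean of G1 + G2 = 12 + -8 = 4

4


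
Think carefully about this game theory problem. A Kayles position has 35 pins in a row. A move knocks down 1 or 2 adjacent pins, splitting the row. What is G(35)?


Kayles: a move removes 1 or 2 adjacent pins from a contiguous row.
Removing pins from a row of k leaves two independent rows (a, b) with a + b = k - 1 (one pin) or a + b = k - 2 (two pins); an end removal gives a = 0.
By Sprague-Grundy, G(k) = mex{ G(a) XOR G(b) } over all these splits. G(0) = 0.
G(1): splits (0,0):0^0=0 -> mex({0}) = 1
G(2): splits (0,1):0^1=1 (0,0):0^0=0 -> mex({0, 1}) = 2
G(3): splits (0,2):0^2=2 (1,1):1^1=0 (0,1):0^1=1 -> mex({0, 1, 2}) = 3
G(4): splits (0,3):0^3=3 (1,2):1^2=3 (0,2):0^2=2 (1,1):1^1=0 -> mex({0, 2, 3}) = 1
G(5): splits (0,4):0^1=1 (1,3):1^3=2 (2,2):2^2=0 (0,3):0^3=3 (1,2):1^2=3 -> mex({0, 1, 2, 3}) = 4
G(6) = mex({0, 1, 2, 4}) = 3
G(7) = mex({0, 1, 3, 4, 5}) = 2
G(8) = mex({0, 2, 3, 5, 6}) = 1
G(9) = mex({0, 1, 2, 3, 6, 7}) = 4
G(10) = mex({0, 1, 3, 4, 5, 7}) = 2
G(11) = mex({0, 1, 2, 3, 4, 5}) = 6
G(12) = mex({0, 1, 2, 3, 5, 6, 7}) = 4
G(13) = mex({0, 2, 3, 4, 6, 7}) = 1
G(14) = mex({0, 1, 4, 5, 6, 7}) = 2
G(15) = mex({0, 1, 2, 3, 4, 5, 6}) = 7
G(16) = mex({0, 2, 3, 5, 6, 7}) = 1
G(17) = mex({0, 1, 2, 3, 5, 6, 7}) = 4
G(18) = mex({0, 1, 2, 4, 5, 6}) = 3
G(19) = mex({0, 1, 3, 4, 5, 7}) = 2
G(20) = mex({0, 2, 3, 4, 5, 6, 7}) = 1
G(21) = mex({0, 1, 2, 3, 5, 6, 7}) = 4
G(22) = mex({0, 1, 2, 3, 4, 5, 7}) = 6
G(23) = mex({0, 1, 2, 3, 4, 5, 6}) = 7
G(24) = mex({0, 1, 2, 3, 5, 6, 7}) = 4
G(25) = mex({0, 2, 3, 4, 6, 7}) = 1
G(26) = mex({0, 1, 3, 4, 5, 6, 7}) = 2
G(27) = mex({0, 1, 2, 3, 4, 5, 6, 7}) = 8
G(28) = mex({0, 1, 2, 3, 4, 6, 7, 8}) = 5
G(29) = mex({0, 1, 2, 3, 5, 6, 7, 8, 9}) = 4
G(30) = mex({0, 1, 2, 3, 4, 5, 6, 9, 10}) = 7
G(31) = mex({0, 1, 3, 4, 5, 7, 10, 11}) = 2
G(32) = mex({0, 2, 3, 4, 5, 6, 7, 9, 11}) = 1
G(33) = mex({0, 1, 2, 3, 4, 5, 6, 7, 9, 12}) = 8
G(34) = mex({0, 1, 2, 3, 4, 5, 7, 8, 11, 12}) = 6
G(35) = mex({0, 1, 2, 3, 4, 5, 6, 8, 9, 10, 11}) = 7
Therefore G(35) = 7.

7


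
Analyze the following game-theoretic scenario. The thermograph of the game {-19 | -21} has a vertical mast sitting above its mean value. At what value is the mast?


Game = {-19 | -21}, a switch {a | b} with numbers a > b.
Its thermograph has left wall a - t and right wall b + t, which meet at t = (a - b)/2, where both equal (a + b)/2. So the mast (mean value) is at (a + b)/2.
Mean = (-19 + (-21))/2 = -40/2 = -20

-20


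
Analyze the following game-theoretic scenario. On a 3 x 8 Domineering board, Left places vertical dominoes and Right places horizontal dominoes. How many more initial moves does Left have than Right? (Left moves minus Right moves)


Board is 3 x 8 (rows x cols).
Left (vertical) placements: (rows-1) * cols = 2 * 8 = 16
Right (horizontal) placements: rows * (cols-1) = 3 * 7 = 21
Advantage = Left - Right = 16 - 21 = -5

-5


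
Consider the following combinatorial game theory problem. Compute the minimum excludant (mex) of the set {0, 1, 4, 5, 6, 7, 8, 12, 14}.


Set = {0, 1, 4, 5, 6, 7, 8, 12, 14}
0 is in the set.
1 is in the set.
2 is NOT in the set. This is the mex.
mex = 2

2


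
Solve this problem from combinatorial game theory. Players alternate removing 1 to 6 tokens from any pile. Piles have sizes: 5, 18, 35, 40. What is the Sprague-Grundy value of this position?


Subtraction set: {1, 2, 3, 4, 5, 6}
For this subtraction set, G(n) = n mod 7 (period = max + 1 = 7).
Pile 1 (size 5): G(5) = 5 mod 7 = 5
Pile 2 (size 18): G(18) = 18 mod 7 = 4
Pile 3 (size 35): G(35) = 35 mod 7 = 0
Pile 4 (size 40): G(40) = 40 mod 7 = 5
Total Grundy value = XOR of all: 5 XOR 4 XOR 0 XOR 5 = 4

4


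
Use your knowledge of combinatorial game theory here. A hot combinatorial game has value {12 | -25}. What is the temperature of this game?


The game is {12 | -25}, a switch {a | b} with numbers a > b.
Cooling {a | b} by t gives {a - t | b + t}, which stops being hot when a - t = b + t, i.e. at t = (a - b)/2. So the temperature of a switch is (a - b)/2.
Temperature = (Left option - Right option) / 2
= (12 - (-25)) / 2
= 37 / 2
= 37/2

37/2


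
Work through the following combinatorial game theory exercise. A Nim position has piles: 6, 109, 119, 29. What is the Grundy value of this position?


We need the XOR (exclusive or) of all pile sizes.
After XOR-ing pile 1 (size 6): 0 XOR 6 = 6
After XOR-ing pile 2 (size 109): 6 XOR 109 = 107
After XOR-ing pile 3 (size 119): 107 XOR 119 = 28
After XOR-ing pile 4 (size 29): 28 XOR 29 = 1
The Nim-value of this position is 1.

1


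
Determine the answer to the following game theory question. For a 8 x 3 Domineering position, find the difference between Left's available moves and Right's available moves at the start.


Board is 8 x 3 (rows x cols).
Left (vertical) placements: (rows-1) * cols = 7 * 3 = 21
Right (horizontal) placements: rows * (cols-1) = 8 * 2 = 16
Advantage = Left - Right = 21 - 16 = 5

5


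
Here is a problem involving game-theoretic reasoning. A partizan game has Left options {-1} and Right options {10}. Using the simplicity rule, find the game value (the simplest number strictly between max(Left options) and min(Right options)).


Left options: {-1}, max = -1
Right options: {10}, min = 10
All options are numbers and max(Left) < min(Right), so by the simplicity theorem the value is the simplest (earliest-born) number strictly between -1 and 10.
Integers 0 through 9 all lie strictly between -1 and 10.
Among integers, the simplest (lowest birthday = smallest |n|; 0 is born on day 0, +-n on day n) is 0.
No non-integer in the interval can be simpler: if x is a non-integer in the interval, then floor(x) or ceil(x) also lies in the interval (the interval contains an integer), and both are proper prefixes of x's sign expansion, i.e. born earlier. So the game value is 0.
Game value = 0

0


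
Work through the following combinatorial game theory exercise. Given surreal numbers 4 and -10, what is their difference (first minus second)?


x = 4, y = -10
x - y = 4 - -10 = 14

14


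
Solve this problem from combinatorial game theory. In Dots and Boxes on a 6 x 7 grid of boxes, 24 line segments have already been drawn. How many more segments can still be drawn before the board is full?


Grid: 6 x 7 boxes, i.e. 7 rows and 8 columns of dots.
Horizontal edges: (rows + 1) * cols = 7 * 7 = 49
Vertical edges: rows * (cols + 1) = 6 * 8 = 48
Total edges: 49 + 48 = 97
Edges drawn: 24
Remaining: 97 - 24 = 73

73


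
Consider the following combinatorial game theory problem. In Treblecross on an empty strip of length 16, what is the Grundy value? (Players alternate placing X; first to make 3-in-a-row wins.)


Treblecross: place X on empty cells; 3-in-a-row wins.
Playing within two cells of an existing X lets the opponent win at once, so sensible play treats the cells i-2..i+2 around each X as dead. The player left with no safe cell loses, so this is a normal-play take-away game on strips of safe cells.
Placing X at cell i (0-indexed) of a strip of k safe cells leaves independent strips of sizes max(0, i-2) and max(0, k-i-3). Hence G(k) = mex{ G(max(0,i-2)) XOR G(max(0,k-i-3)) : 0 <= i < k }, with G(0) = 0.
G(1): splits (0,0):0^0=0 -> mex({0}) = 1
G(2): splits (0,0):0^0=0 -> mex({0}) = 1
G(3): splits (0,0):0^0=0 -> mex({0}) = 1
G(4): splits (0,1):0^1=1 (0,0):0^0=0 -> mex({0, 1}) = 2
G(5): splits (0,2):0^1=1 (0,1):0^1=1 (0,0):0^0=0 -> mex({0, 1}) = 2
G(6) = mex({1}) = 0
G(7) = mex({0, 1, 2}) = 3
G(8) = mex({0, 1, 2}) = 3
G(9) = mex({0, 2}) = 1
G(10) = mex({0, 2, 3}) = 1
G(11) = mex({0, 3}) = 1
G(12) = mex({1, 3}) = 0
G(13) = mex({0, 1, 2, 3}) = 4
G(14) = mex({0, 1, 2}) = 3
G(15) = mex({0, 1, 2}) = 3
G(16) = mex({0, 1, 2, 4}) = 3
Therefore G(16) = 3.

3


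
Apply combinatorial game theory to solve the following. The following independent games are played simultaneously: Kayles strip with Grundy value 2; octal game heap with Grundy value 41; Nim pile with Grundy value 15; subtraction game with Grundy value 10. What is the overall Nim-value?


By the Sprague-Grundy theorem, the Grundy value of a sum of games is the XOR of individual Grundy values.
Kayles strip: Grundy value = 2. Running XOR: 0 XOR 2 = 2
octal game heap: Grundy value = 41. Running XOR: 2 XOR 41 = 43
Nim pile: Grundy value = 15. Running XOR: 43 XOR 15 = 36
subtraction game: Grundy value = 10. Running XOR: 36 XOR 10 = 46
The combined Grundy value is 46.

46


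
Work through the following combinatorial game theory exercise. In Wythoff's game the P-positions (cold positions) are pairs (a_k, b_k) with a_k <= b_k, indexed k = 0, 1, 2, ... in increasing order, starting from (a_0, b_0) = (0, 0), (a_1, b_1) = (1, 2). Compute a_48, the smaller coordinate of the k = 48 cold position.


By Wythoff's theorem, a_k = floor(k * phi) and b_k = floor(k * phi^2) = a_k + k, where phi = (1 + sqrt(5))/2 is the golden ratio.
phi = (1 + sqrt(5))/2 = 1.618034
k = 48
k * phi = 48 * 1.618034 = 77.665631
a_48 = floor(k * phi) = 77

77


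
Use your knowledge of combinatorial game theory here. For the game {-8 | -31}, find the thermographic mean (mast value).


Game = {-8 | -31}, a switch {a | b} with numbers a > b.
Its thermograph has left wall a - t and right wall b + t, which meet at t = (a - b)/2, where both equal (a + b)/2. So the mast (mean value) is at (a + b)/2.
Mean = (-8 + (-31))/2 = -39/2 = -39/2

-39/2


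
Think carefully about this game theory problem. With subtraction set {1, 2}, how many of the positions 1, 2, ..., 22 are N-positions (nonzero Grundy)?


Subtraction set S = {1, 2}, so G(n) = n mod 3.
G(n) = 0 when n is a multiple of 3.
Multiples of 3 in [1, 22]: 7
N-positions (nonzero Grundy) = 22 - 7 = 15

15


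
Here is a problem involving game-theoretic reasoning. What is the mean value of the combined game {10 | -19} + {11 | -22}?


G1 = {10 | -19}, G2 = {11 | -22}
Each is a switch {a | b} with numbers a > b; its mean value is (a + b)/2, and mean value is additive over game sums: m(G1 + G2) = m(G1) + m(G2).
Mean of G1 = (10 + (-19))/2 = -9/2 = -9/2
Mean of G2 = (11 + (-22))/2 = -11/2 = -11/2
Mean of G1 + G2 = -9/2 + -11/2 = -10

-10


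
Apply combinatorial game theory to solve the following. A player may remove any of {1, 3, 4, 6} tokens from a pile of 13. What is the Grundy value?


The subtraction set is S = {1, 3, 4, 6}.
G(k) = mex{ G(k - s) : s in S, s <= k }. We compute iteratively: G(0) = 0.
G(1) = mex({0}) = 1
G(2) = mex({1}) = 0
G(3) = mex({0}) = 1
G(4) = mex({0, 1}) = 2
G(5) = mex({0, 1, 2}) = 3
G(6) = mex({0, 1, 3}) = 2
G(7) = mex({1, 2}) = 0
G(8) = mex({0, 2, 3}) = 1
G(9) = mex({1, 2, 3}) = 0
G(10) = mex({0, 2}) = 1
G(11) = mex({0, 1, 3}) = 2
G(12) = mex({0, 1, 2}) = 3
Observe that G(7)..G(12) = 0, 1, 0, 1, 2, 3 repeats G(0)..G(5) = 0, 1, 0, 1, 2, 3.
For k >= max(S) = 6, G(k) is determined by the previous 6 values G(k-6)..G(k-1); a window of 6 consecutive values has recurred shifted by 7, so by induction G(k + 7) = G(k) for all k >= 0: the sequence is periodic from the start with period 7.
One period: G(0..6) = 0, 1, 0, 1, 2, 3, 2.
13 mod 7 = 6, so G(13) = G(6) = 2.

2


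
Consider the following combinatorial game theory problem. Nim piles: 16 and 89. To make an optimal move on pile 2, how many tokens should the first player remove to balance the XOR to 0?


Piles: 16 and 89
Current XOR: 16 XOR 89 = 73 (non-zero, so this is an N-position).
To make the XOR zero, we need to find a move that balances the piles.
For pile 2 (size 89): target = 89 XOR 73 = 16
We reduce pile 2 from 89 to 16.
Tokens removed: 89 - 16 = 73
Verification: 16 XOR 16 = 0

73


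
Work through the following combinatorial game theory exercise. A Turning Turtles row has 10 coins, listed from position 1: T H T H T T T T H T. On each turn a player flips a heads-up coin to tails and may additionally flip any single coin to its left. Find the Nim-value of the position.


Coins: T H T H T T T T H T
Key fact: a single head at position k behaves exactly like a Nim heap of size k (turning it to T and optionally flipping a coin at j < k corresponds to moving the heap from k to j, or to 0), and heads combine as a disjunctive sum (two heads at the same place would cancel, matching j XOR j = 0). So the Nim-value is the XOR of the 1-indexed positions of the heads.
Face-up positions (1-indexed): [2, 4, 9]
XOR 0 with 2: 0 XOR 2 = 2
XOR 2 with 4: 2 XOR 4 = 6
XOR 6 with 9: 6 XOR 9 = 15
Nim-value = 15

15
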